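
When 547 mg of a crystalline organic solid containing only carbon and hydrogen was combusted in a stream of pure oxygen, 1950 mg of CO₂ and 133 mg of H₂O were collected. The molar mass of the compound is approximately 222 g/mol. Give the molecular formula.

mol C = 1.95 g CO₂ ÷ 44.009 g/mol = 0.04431 mol
mol H = 2 × 0.133 g H₂O ÷ 18.015 g/mol = 0.01477 mol
Divide by the smallest (0.01477 mol): C 3.001, H 1.000
Empirical formula: C3H
Empirical-formula mass = 37.04 g/mol; 222 ÷ 37.04 ≈ 6, so the molecular formula is C18H6.

C18H6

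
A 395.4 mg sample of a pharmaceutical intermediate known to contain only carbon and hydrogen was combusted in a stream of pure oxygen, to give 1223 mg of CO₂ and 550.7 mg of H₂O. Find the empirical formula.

C5H11

mol C = 1.223 g CO₂ ÷ 44.009 g/mol = 0.027790 mol
mol H = 2 × 0.5507 g H₂O ÷ 18.015 g/mol = 0.061138 mol
Divide by the smallest (0.027790 mol): C 1.000, H 2.200
Multiplying each by 5 gives whole numbers: C 5.00, H 11.00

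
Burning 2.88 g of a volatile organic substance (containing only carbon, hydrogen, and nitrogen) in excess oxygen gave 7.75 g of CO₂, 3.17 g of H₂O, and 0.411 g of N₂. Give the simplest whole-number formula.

C6H12N

mol C = 7.75 g CO₂ ÷ 44.009 g/mol = 0.1761 mol
mol H = 2 × 3.17 g H₂O ÷ 18.015 g/mol = 0.3519 mol
mol N = 2 × 0.411 g N₂ ÷ 28.014 g/mol = 0.02934 mol
Divide by the smallest (0.02934 mol): C 6.002, H 11.994, N 1.000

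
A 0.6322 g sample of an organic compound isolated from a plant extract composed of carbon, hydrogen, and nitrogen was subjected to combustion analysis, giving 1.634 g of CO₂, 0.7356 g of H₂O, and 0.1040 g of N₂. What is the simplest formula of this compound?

mol C = 1.634 g CO₂ ÷ 44.009 g/mol = 0.037129 mol
mol H = 2 × 0.7356 g H₂O ÷ 18.015 g/mol = 0.081665 mol
mol N = 2 × 0.1040 g N₂ ÷ 28.014 g/mol = 0.0074249 mol
Divide by the smallest (0.0074249 mol): C 5.001, H 10.999, N 1.000

C5H11N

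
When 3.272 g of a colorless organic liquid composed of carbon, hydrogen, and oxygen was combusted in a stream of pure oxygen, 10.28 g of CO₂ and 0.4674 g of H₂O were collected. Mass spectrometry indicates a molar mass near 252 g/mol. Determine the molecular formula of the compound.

mol C = 10.28 g CO₂ ÷ 44.009 g/mol = 0.23359 mol
mol H = 2 × 0.4674 g H₂O ÷ 18.015 g/mol = 0.051890 mol
mass O = 3.272 − (2.8056 + 0.052305) = 0.41406 g → mol O = 0.41406 ÷ 15.999 = 0.025881 mol
Divide by the smallest (0.025881 mol): C 9.026, H 2.005, O 1.000
Empirical formula: C9H2O
Empirical-formula mass = 126.11 g/mol; 252 ÷ 126.11 ≈ 2, so the molecular formula is C18H4O2.

C18H4O2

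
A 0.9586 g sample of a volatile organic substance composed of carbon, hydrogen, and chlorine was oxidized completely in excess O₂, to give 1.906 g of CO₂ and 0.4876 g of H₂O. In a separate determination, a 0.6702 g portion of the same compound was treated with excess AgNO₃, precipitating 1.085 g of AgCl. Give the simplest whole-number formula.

C4H5Cl

mol C = 1.906 g CO₂ ÷ 44.009 g/mol = 0.043309 mol
mol H = 2 × 0.4876 g H₂O ÷ 18.015 g/mol = 0.054133 mol
From the AgCl data: mol Cl per gram of compound = (1.085 ÷ 143.318) ÷ 0.6702 = 0.011296 mol/g, so in the 0.9586 g combustion sample mol Cl = 0.010828 mol
Divide by the smallest (0.010828 mol): C 4.000, H 4.999, Cl 1.000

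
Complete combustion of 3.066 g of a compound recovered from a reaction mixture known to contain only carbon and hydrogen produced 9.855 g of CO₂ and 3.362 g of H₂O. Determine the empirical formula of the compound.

mol C = 9.855 g CO₂ ÷ 44.009 g/mol = 0.22393 mol
mol H = 2 × 3.362 g H₂O ÷ 18.015 g/mol = 0.37324 mol
Divide by the smallest (0.22393 mol): C 1.000, H 1.667
Multiplying each by 3 gives whole numbers: C 3.00, H 5.00

C3H5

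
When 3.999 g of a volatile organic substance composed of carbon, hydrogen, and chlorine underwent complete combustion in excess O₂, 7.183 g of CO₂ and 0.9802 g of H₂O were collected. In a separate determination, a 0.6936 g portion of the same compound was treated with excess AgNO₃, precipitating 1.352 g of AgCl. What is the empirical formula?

C3H2Cl

mol C = 7.183 g CO₂ ÷ 44.009 g/mol = 0.16322 mol
mol H = 2 × 0.9802 g H₂O ÷ 18.015 g/mol = 0.10882 mol
From the AgCl data: mol Cl per gram of compound = (1.352 ÷ 143.318) ÷ 0.6936 = 0.013601 mol/g, so in the 3.999 g combustion sample mol Cl = 0.054390 mol
Divide by the smallest (0.054390 mol): C 3.001, H 2.001, Cl 1.000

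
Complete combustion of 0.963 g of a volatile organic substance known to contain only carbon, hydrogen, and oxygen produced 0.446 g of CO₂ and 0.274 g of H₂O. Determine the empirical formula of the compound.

CH3O5

mol C = 0.446 g CO₂ ÷ 44.009 g/mol = 0.01013 mol
mol H = 2 × 0.274 g H₂O ÷ 18.015 g/mol = 0.03042 mol
mass O = 0.963 − (0.1217 + 0.03066) = 0.8106 g → mol O = 0.8106 ÷ 15.999 = 0.05067 mol
Divide by the smallest (0.01013 mol): C 1.000, H 3.002, O 5.000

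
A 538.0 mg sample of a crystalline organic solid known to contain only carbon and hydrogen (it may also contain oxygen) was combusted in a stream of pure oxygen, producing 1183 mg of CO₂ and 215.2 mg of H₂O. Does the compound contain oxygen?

mol C = 1.183 g CO₂ ÷ 44.009 g/mol = 0.026881 mol
mol H = 2 × 0.2152 g H₂O ÷ 18.015 g/mol = 0.023891 mol
C and H account for only 0.34695 g of the 0.5380 g sample; the remaining 0.19105 g must be oxygen.

yes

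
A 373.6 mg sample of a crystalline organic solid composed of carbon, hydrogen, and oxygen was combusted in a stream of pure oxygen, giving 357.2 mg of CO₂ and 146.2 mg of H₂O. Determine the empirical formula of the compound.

CH2O2

mol C = 0.3572 g CO₂ ÷ 44.009 g/mol = 0.0081165 mol
mol H = 2 × 0.1462 g H₂O ÷ 18.015 g/mol = 0.016231 mol
mass O = 0.3736 − (0.097488 + 0.016361) = 0.25975 g → mol O = 0.25975 ÷ 15.999 = 0.016235 mol
Divide by the smallest (0.0081165 mol): C 1.000, H 2.000, O 2.000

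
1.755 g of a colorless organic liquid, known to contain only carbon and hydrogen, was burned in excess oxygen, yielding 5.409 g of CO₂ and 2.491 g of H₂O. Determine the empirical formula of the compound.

mol C = 5.409 g CO₂ ÷ 44.009 g/mol = 0.12291 mol
mol H = 2 × 2.491 g H₂O ÷ 18.015 g/mol = 0.27655 mol
Divide by the smallest (0.12291 mol): C 1.000, H 2.250
Multiplying each by 4 gives whole numbers: C 4.00, H 9.00

C4H9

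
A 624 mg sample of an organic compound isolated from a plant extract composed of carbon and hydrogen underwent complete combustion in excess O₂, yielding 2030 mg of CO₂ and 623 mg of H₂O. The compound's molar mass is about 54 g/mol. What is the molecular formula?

C4H6

mol C = 2.03 g CO₂ ÷ 44.009 g/mol = 0.04613 mol
mol H = 2 × 0.623 g H₂O ÷ 18.015 g/mol = 0.06916 mol
Divide by the smallest (0.04613 mol): C 1.000, H 1.499
Multiplying each by 2 gives whole numbers: C 2.00, H 3.00
Empirical formula: C2H3
Empirical-formula mass = 27.05 g/mol; 54 ÷ 27.05 ≈ 2, so the molecular formula is C4H6.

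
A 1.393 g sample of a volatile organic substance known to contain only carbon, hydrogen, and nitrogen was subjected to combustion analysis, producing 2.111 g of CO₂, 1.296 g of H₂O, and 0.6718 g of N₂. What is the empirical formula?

CH3N

mol C = 2.111 g CO₂ ÷ 44.009 g/mol = 0.047967 mol
mol H = 2 × 1.296 g H₂O ÷ 18.015 g/mol = 0.14388 mol
mol N = 2 × 0.6718 g N₂ ÷ 28.014 g/mol = 0.047962 mol
Divide by the smallest (0.047962 mol): C 1.000, H 3.000, N 1.000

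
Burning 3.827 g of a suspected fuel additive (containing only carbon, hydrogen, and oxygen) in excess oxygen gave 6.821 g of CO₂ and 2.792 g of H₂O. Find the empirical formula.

mol C = 6.821 g CO₂ ÷ 44.009 g/mol = 0.15499 mol
mol H = 2 × 2.792 g H₂O ÷ 18.015 g/mol = 0.30996 mol
mass O = 3.827 − (1.8616 + 0.31244) = 1.6530 g → mol O = 1.6530 ÷ 15.999 = 0.10332 mol
Divide by the smallest (0.10332 mol): C 1.500, H 3.000, O 1.000
Multiplying each by 2 gives whole numbers: C 3.00, H 6.00, O 2.00

C3H6O2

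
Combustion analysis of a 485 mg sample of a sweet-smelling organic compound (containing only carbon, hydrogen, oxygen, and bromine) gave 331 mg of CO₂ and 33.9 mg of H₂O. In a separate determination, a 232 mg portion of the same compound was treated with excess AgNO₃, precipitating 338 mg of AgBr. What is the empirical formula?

C4H2Br2O3

mol C = 0.331 g CO₂ ÷ 44.009 g/mol = 0.007521 mol
mol H = 2 × 0.0339 g H₂O ÷ 18.015 g/mol = 0.003764 mol
From the AgBr data: mol Br per gram of compound = (0.338 ÷ 187.772) ÷ 0.232 = 0.007759 mol/g, so in the 0.485 g combustion sample mol Br = 0.003763 mol
mass O = 0.485 − (0.09034 + 0.003794 + 0.3007) = 0.09019 g → mol O = 0.09019 ÷ 15.999 = 0.005637 mol
Divide by the smallest (0.003763 mol): C 1.999, H 1.000, Br 1.000, O 1.498
Multiplying each by 2 gives whole numbers: C 4.00, H 2.00, Br 2.00, O 3.00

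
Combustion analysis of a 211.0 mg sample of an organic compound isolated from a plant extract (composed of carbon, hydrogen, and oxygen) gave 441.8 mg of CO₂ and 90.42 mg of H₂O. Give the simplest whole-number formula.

C2H2O

mol C = 0.4418 g CO₂ ÷ 44.009 g/mol = 0.010039 mol
mol H = 2 × 0.09042 g H₂O ÷ 18.015 g/mol = 0.010038 mol
mass O = 0.2110 − (0.12058 + 0.010119) = 0.080305 g → mol O = 0.080305 ÷ 15.999 = 0.0050194 mol
Divide by the smallest (0.0050194 mol): C 2.000, H 2.000, O 1.000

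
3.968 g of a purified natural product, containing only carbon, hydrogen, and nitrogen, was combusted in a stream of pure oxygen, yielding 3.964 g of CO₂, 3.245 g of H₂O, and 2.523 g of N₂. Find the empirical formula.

CH4N2

mol C = 3.964 g CO₂ ÷ 44.009 g/mol = 0.090072 mol
mol H = 2 × 3.245 g H₂O ÷ 18.015 g/mol = 0.36026 mol
mol N = 2 × 2.523 g N₂ ÷ 28.014 g/mol = 0.18012 mol
Divide by the smallest (0.090072 mol): C 1.000, H 4.000, N 2.000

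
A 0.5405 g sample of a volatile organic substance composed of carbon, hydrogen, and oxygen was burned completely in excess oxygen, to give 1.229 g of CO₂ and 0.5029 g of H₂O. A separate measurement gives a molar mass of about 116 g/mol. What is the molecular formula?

mol C = 1.229 g CO₂ ÷ 44.009 g/mol = 0.027926 mol
mol H = 2 × 0.5029 g H₂O ÷ 18.015 g/mol = 0.055831 mol
mass O = 0.5405 − (0.33542 + 0.056278) = 0.14880 g → mol O = 0.14880 ÷ 15.999 = 0.0093007 mol
Divide by the smallest (0.0093007 mol): C 3.003, H 6.003, O 1.000
Empirical formula: C3H6O
Empirical-formula mass = 58.08 g/mol; 116 ÷ 58.08 ≈ 2, so the molecular formula is C6H12O2.

C6H12O2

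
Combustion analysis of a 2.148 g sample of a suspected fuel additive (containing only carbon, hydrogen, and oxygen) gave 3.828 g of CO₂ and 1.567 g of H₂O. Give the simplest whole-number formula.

mol C = 3.828 g CO₂ ÷ 44.009 g/mol = 0.086982 mol
mol H = 2 × 1.567 g H₂O ÷ 18.015 g/mol = 0.17397 mol
mass O = 2.148 − (1.0447 + 0.17536) = 0.92790 g → mol O = 0.92790 ÷ 15.999 = 0.057997 mol
Divide by the smallest (0.057997 mol): C 1.500, H 3.000, O 1.000
Multiplying each by 2 gives whole numbers: C 3.00, H 6.00, O 2.00

C3H6O2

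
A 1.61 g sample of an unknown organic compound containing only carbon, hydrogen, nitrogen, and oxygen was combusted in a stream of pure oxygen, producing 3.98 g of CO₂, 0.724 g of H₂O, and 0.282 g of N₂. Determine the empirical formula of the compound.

mol C = 3.98 g CO₂ ÷ 44.009 g/mol = 0.09044 mol
mol H = 2 × 0.724 g H₂O ÷ 18.015 g/mol = 0.08038 mol
mol N = 2 × 0.282 g N₂ ÷ 28.014 g/mol = 0.02013 mol
mass O = 1.61 − (1.086 + 0.08102 + 0.2820) = 0.1608 g → mol O = 0.1608 ÷ 15.999 = 0.01005 mol
Divide by the smallest (0.01005 mol): C 9.001, H 8.000, N 2.004, O 1.000

C9H8N2O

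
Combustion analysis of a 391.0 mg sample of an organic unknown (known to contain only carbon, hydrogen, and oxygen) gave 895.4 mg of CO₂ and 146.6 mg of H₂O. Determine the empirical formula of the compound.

mol C = 0.8954 g CO₂ ÷ 44.009 g/mol = 0.020346 mol
mol H = 2 × 0.1466 g H₂O ÷ 18.015 g/mol = 0.016275 mol
mass O = 0.3910 − (0.24437 + 0.016406) = 0.13022 g → mol O = 0.13022 ÷ 15.999 = 0.0081393 mol
Divide by the smallest (0.0081393 mol): C 2.500, H 2.000, O 1.000
Multiplying each by 2 gives whole numbers: C 5.00, H 4.00, O 2.00

C5H4O2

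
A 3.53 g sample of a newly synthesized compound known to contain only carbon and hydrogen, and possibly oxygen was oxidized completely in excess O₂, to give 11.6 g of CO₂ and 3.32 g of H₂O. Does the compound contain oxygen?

no

mol C = 11.6 g CO₂ ÷ 44.009 g/mol = 0.2636 mol
mol H = 2 × 3.32 g H₂O ÷ 18.015 g/mol = 0.3686 mol
C and H together account for 3.537 g — essentially the entire 3.53 g sample — so the compound contains no oxygen.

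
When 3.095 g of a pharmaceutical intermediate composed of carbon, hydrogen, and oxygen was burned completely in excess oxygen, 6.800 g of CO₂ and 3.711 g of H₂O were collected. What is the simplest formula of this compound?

C3H8O

mol C = 6.800 g CO₂ ÷ 44.009 g/mol = 0.15451 mol
mol H = 2 × 3.711 g H₂O ÷ 18.015 g/mol = 0.41199 mol
mass O = 3.095 − (1.8559 + 0.41529) = 0.82385 g → mol O = 0.82385 ÷ 15.999 = 0.051494 mol
Divide by the smallest (0.051494 mol): C 3.001, H 8.001, O 1.000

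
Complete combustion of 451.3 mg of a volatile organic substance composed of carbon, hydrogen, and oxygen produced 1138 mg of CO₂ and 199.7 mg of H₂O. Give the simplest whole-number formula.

mol C = 1.138 g CO₂ ÷ 44.009 g/mol = 0.025858 mol
mol H = 2 × 0.1997 g H₂O ÷ 18.015 g/mol = 0.022170 mol
mass O = 0.4513 − (0.31058 + 0.022348) = 0.11837 g → mol O = 0.11837 ÷ 15.999 = 0.0073984 mol
Divide by the smallest (0.0073984 mol): C 3.495, H 2.997, O 1.000
Multiplying each by 2 gives whole numbers: C 6.99, H 5.99, O 2.00

C7H6O2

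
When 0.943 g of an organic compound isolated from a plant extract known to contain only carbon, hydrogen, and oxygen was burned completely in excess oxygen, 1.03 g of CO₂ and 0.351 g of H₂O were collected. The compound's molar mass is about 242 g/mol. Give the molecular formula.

mol C = 1.03 g CO₂ ÷ 44.009 g/mol = 0.02340 mol
mol H = 2 × 0.351 g H₂O ÷ 18.015 g/mol = 0.03897 mol
mass O = 0.943 − (0.2811 + 0.03928) = 0.6226 g → mol O = 0.6226 ÷ 15.999 = 0.03892 mol
Divide by the smallest (0.02340 mol): C 1.000, H 1.665, O 1.663
Multiplying each by 3 gives whole numbers: C 3.00, H 4.99, O 4.99
Empirical formula: C3H5O5
Empirical-formula mass = 121.07 g/mol; 242 ÷ 121.07 ≈ 2, so the molecular formula is C6H10O10.

C6H10O10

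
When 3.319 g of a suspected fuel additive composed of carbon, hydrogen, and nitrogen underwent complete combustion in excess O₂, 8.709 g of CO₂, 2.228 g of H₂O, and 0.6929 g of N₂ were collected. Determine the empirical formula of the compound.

mol C = 8.709 g CO₂ ÷ 44.009 g/mol = 0.19789 mol
mol H = 2 × 2.228 g H₂O ÷ 18.015 g/mol = 0.24735 mol
mol N = 2 × 0.6929 g N₂ ÷ 28.014 g/mol = 0.049468 mol
Divide by the smallest (0.049468 mol): C 4.000, H 5.000, N 1.000

C4H5N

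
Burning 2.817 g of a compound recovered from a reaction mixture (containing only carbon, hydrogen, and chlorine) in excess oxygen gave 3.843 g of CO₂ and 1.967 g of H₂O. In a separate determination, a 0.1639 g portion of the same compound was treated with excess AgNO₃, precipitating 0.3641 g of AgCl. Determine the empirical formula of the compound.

C2H5Cl

mol C = 3.843 g CO₂ ÷ 44.009 g/mol = 0.087323 mol
mol H = 2 × 1.967 g H₂O ÷ 18.015 g/mol = 0.21837 mol
From the AgCl data: mol Cl per gram of compound = (0.3641 ÷ 143.318) ÷ 0.1639 = 0.015500 mol/g, so in the 2.817 g combustion sample mol Cl = 0.043664 mol
Divide by the smallest (0.043664 mol): C 2.000, H 5.001, Cl 1.000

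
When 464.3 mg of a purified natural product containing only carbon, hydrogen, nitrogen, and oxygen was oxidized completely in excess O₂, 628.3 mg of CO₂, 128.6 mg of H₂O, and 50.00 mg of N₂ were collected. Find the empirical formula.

mol C = 0.6283 g CO₂ ÷ 44.009 g/mol = 0.014277 mol
mol H = 2 × 0.1286 g H₂O ÷ 18.015 g/mol = 0.014277 mol
mol N = 2 × 0.05000 g N₂ ÷ 28.014 g/mol = 0.0035696 mol
mass O = 0.4643 − (0.17148 + 0.014391 + 0.050000) = 0.22843 g → mol O = 0.22843 ÷ 15.999 = 0.014278 mol
Divide by the smallest (0.0035696 mol): C 3.999, H 4.000, N 1.000, O 4.000

C4H4NO4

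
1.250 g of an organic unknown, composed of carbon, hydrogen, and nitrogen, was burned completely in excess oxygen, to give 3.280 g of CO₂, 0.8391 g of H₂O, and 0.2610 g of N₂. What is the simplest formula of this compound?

mol C = 3.280 g CO₂ ÷ 44.009 g/mol = 0.074530 mol
mol H = 2 × 0.8391 g H₂O ÷ 18.015 g/mol = 0.093156 mol
mol N = 2 × 0.2610 g N₂ ÷ 28.014 g/mol = 0.018634 mol
Divide by the smallest (0.018634 mol): C 4.000, H 4.999, N 1.000

C4H5N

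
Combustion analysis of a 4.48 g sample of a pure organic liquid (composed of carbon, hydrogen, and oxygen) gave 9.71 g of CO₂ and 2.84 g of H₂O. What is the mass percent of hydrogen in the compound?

7.1%

mol C = 9.71 g CO₂ ÷ 44.009 g/mol = 0.2206 mol
mol H = 2 × 2.84 g H₂O ÷ 18.015 g/mol = 0.3153 mol
mass O = 4.48 − (2.650 + 0.3178) = 1.512 g → mol O = 1.512 ÷ 15.999 = 0.09451 mol
mass % H = 0.3178 g ÷ 4.48 g × 100%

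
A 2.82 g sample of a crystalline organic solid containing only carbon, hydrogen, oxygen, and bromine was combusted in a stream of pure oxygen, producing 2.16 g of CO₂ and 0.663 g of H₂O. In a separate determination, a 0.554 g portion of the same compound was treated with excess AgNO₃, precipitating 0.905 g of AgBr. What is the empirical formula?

C4H6Br2O

mol C = 2.16 g CO₂ ÷ 44.009 g/mol = 0.04908 mol
mol H = 2 × 0.663 g H₂O ÷ 18.015 g/mol = 0.07361 mol
From the AgBr data: mol Br per gram of compound = (0.905 ÷ 187.772) ÷ 0.554 = 0.008700 mol/g, so in the 2.82 g combustion sample mol Br = 0.02453 mol
mass O = 2.82 − (0.5895 + 0.07419 + 1.960) = 0.1960 g → mol O = 0.1960 ÷ 15.999 = 0.01225 mol
Divide by the smallest (0.01225 mol): C 4.007, H 6.009, Br 2.003, O 1.000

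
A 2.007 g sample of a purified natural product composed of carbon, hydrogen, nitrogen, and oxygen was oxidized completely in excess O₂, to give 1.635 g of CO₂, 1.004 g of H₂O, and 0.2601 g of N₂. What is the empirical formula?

mol C = 1.635 g CO₂ ÷ 44.009 g/mol = 0.037151 mol
mol H = 2 × 1.004 g H₂O ÷ 18.015 g/mol = 0.11146 mol
mol N = 2 × 0.2601 g N₂ ÷ 28.014 g/mol = 0.018569 mol
mass O = 2.007 − (0.44623 + 0.11235 + 0.26010) = 1.1883 g → mol O = 1.1883 ÷ 15.999 = 0.074275 mol
Divide by the smallest (0.018569 mol): C 2.001, H 6.003, N 1.000, O 4.000

C2H6NO4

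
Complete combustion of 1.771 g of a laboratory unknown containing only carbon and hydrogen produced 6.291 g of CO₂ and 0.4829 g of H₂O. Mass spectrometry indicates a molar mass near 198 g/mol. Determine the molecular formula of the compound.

mol C = 6.291 g CO₂ ÷ 44.009 g/mol = 0.14295 mol
mol H = 2 × 0.4829 g H₂O ÷ 18.015 g/mol = 0.053611 mol
Divide by the smallest (0.053611 mol): C 2.666, H 1.000
Multiplying each by 3 gives whole numbers: C 8.00, H 3.00
Empirical formula: C8H3
Empirical-formula mass = 99.11 g/mol; 198 ÷ 99.11 ≈ 2, so the molecular formula is C16H6.

C16H6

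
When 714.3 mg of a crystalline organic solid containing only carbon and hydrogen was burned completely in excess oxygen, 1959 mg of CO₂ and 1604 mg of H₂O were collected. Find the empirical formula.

mol C = 1.959 g CO₂ ÷ 44.009 g/mol = 0.044514 mol
mol H = 2 × 1.604 g H₂O ÷ 18.015 g/mol = 0.17807 mol
Divide by the smallest (0.044514 mol): C 1.000, H 4.000

CH4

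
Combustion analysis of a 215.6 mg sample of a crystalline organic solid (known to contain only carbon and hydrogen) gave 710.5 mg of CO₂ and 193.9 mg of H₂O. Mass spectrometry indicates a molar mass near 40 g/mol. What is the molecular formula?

C3H4

mol C = 0.7105 g CO₂ ÷ 44.009 g/mol = 0.016144 mol
mol H = 2 × 0.1939 g H₂O ÷ 18.015 g/mol = 0.021527 mol
Divide by the smallest (0.016144 mol): C 1.000, H 1.333
Multiplying each by 3 gives whole numbers: C 3.00, H 4.00
Empirical formula: C3H4
Empirical-formula mass = 40.06 g/mol; 40 ÷ 40.06 ≈ 1, so the molecular formula is C3H4.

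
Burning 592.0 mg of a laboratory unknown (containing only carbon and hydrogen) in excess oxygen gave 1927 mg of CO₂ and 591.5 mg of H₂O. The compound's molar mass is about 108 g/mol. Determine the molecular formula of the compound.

mol C = 1.927 g CO₂ ÷ 44.009 g/mol = 0.043786 mol
mol H = 2 × 0.5915 g H₂O ÷ 18.015 g/mol = 0.065667 mol
Divide by the smallest (0.043786 mol): C 1.000, H 1.500
Multiplying each by 2 gives whole numbers: C 2.00, H 3.00
Empirical formula: C2H3
Empirical-formula mass = 27.05 g/mol; 108 ÷ 27.05 ≈ 4, so the molecular formula is C8H12.

C8H12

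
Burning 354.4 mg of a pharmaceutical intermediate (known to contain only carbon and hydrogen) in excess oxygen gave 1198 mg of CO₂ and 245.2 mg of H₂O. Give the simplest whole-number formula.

mol C = 1.198 g CO₂ ÷ 44.009 g/mol = 0.027222 mol
mol H = 2 × 0.2452 g H₂O ÷ 18.015 g/mol = 0.027222 mol
Divide by the smallest (0.027222 mol): C 1.000, H 1.000

CH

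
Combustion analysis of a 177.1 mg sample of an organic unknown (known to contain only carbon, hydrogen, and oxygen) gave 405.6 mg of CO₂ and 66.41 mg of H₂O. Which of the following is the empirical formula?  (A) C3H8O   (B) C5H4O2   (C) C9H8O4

(B) C5H4O2

mol C = 0.4056 g CO₂ ÷ 44.009 g/mol = 0.0092163 mol
mol H = 2 × 0.06641 g H₂O ÷ 18.015 g/mol = 0.0073727 mol
mass O = 0.1771 − (0.11070 + 0.0074317) = 0.058971 g → mol O = 0.058971 ÷ 15.999 = 0.0036859 mol
Divide by the smallest (0.0036859 mol): C 2.500, H 2.000, O 1.000
Multiplying each by 2 gives whole numbers: C 5.00, H 4.00, O 2.00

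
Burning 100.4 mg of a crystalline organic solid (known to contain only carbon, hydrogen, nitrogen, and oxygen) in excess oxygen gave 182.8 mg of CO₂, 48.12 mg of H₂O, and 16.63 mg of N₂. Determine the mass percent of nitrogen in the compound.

16.56%

mol C = 0.1828 g CO₂ ÷ 44.009 g/mol = 0.0041537 mol
mol H = 2 × 0.04812 g H₂O ÷ 18.015 g/mol = 0.0053422 mol
mol N = 2 × 0.01663 g N₂ ÷ 28.014 g/mol = 0.0011873 mol
mass O = 0.1004 − (0.049890 + 0.0053850 + 0.016630) = 0.028495 g → mol O = 0.028495 ÷ 15.999 = 0.0017810 mol
mass % N = 0.016630 g ÷ 0.1004 g × 100%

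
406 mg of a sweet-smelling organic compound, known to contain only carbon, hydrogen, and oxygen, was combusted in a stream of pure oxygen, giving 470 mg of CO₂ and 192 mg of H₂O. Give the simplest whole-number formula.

mol C = 0.470 g CO₂ ÷ 44.009 g/mol = 0.01068 mol
mol H = 2 × 0.192 g H₂O ÷ 18.015 g/mol = 0.02132 mol
mass O = 0.406 − (0.1283 + 0.02149) = 0.2562 g → mol O = 0.2562 ÷ 15.999 = 0.01602 mol
Divide by the smallest (0.01068 mol): C 1.000, H 1.996, O 1.500
Multiplying each by 2 gives whole numbers: C 2.00, H 3.99, O 3.00

C2H4O3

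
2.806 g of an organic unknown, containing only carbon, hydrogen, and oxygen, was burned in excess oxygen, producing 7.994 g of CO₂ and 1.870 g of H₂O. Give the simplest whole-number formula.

mol C = 7.994 g CO₂ ÷ 44.009 g/mol = 0.18164 mol
mol H = 2 × 1.870 g H₂O ÷ 18.015 g/mol = 0.20760 mol
mass O = 2.806 − (2.1817 + 0.20927) = 0.41500 g → mol O = 0.41500 ÷ 15.999 = 0.025939 mol
Divide by the smallest (0.025939 mol): C 7.003, H 8.004, O 1.000

C7H8O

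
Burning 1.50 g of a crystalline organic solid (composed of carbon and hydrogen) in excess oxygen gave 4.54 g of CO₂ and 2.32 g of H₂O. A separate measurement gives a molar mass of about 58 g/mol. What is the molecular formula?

mol C = 4.54 g CO₂ ÷ 44.009 g/mol = 0.1032 mol
mol H = 2 × 2.32 g H₂O ÷ 18.015 g/mol = 0.2576 mol
Divide by the smallest (0.1032 mol): C 1.000, H 2.497
Multiplying each by 2 gives whole numbers: C 2.00, H 4.99
Empirical formula: C2H5
Empirical-formula mass = 29.06 g/mol; 58 ÷ 29.06 ≈ 2, so the molecular formula is C4H10.

C4H10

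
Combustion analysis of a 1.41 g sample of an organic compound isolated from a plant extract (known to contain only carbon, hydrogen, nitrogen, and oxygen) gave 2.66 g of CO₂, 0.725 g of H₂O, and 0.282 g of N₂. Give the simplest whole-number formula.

mol C = 2.66 g CO₂ ÷ 44.009 g/mol = 0.06044 mol
mol H = 2 × 0.725 g H₂O ÷ 18.015 g/mol = 0.08049 mol
mol N = 2 × 0.282 g N₂ ÷ 28.014 g/mol = 0.02013 mol
mass O = 1.41 − (0.7260 + 0.08113 + 0.2820) = 0.3209 g → mol O = 0.3209 ÷ 15.999 = 0.02006 mol
Divide by the smallest (0.02006 mol): C 3.013, H 4.013, N 1.004, O 1.000

C3H4NO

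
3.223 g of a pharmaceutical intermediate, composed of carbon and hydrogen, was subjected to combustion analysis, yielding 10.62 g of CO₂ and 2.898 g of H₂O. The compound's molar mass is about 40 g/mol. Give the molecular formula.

mol C = 10.62 g CO₂ ÷ 44.009 g/mol = 0.24131 mol
mol H = 2 × 2.898 g H₂O ÷ 18.015 g/mol = 0.32173 mol
Divide by the smallest (0.24131 mol): C 1.000, H 1.333
Multiplying each by 3 gives whole numbers: C 3.00, H 4.00
Empirical formula: C3H4
Empirical-formula mass = 40.06 g/mol; 40 ÷ 40.06 ≈ 1, so the molecular formula is C3H4.

C3H4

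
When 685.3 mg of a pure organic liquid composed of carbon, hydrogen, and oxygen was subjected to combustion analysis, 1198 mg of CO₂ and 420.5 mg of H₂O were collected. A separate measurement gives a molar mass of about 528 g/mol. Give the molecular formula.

mol C = 1.198 g CO₂ ÷ 44.009 g/mol = 0.027222 mol
mol H = 2 × 0.4205 g H₂O ÷ 18.015 g/mol = 0.046683 mol
mass O = 0.6853 − (0.32696 + 0.047057) = 0.31128 g → mol O = 0.31128 ÷ 15.999 = 0.019456 mol
Divide by the smallest (0.019456 mol): C 1.399, H 2.399, O 1.000
Multiplying each by 5 gives whole numbers: C 7.00, H 12.00, O 5.00
Empirical formula: C7H12O5
Empirical-formula mass = 176.17 g/mol; 528 ÷ 176.17 ≈ 3, so the molecular formula is C21H36O15.

C21H36O15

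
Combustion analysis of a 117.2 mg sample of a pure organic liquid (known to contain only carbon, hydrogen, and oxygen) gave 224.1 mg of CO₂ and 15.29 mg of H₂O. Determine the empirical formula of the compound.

C3HO2

mol C = 0.2241 g CO₂ ÷ 44.009 g/mol = 0.0050921 mol
mol H = 2 × 0.01529 g H₂O ÷ 18.015 g/mol = 0.0016975 mol
mass O = 0.1172 − (0.061162 + 0.0017111) = 0.054327 g → mol O = 0.054327 ÷ 15.999 = 0.0033957 mol
Divide by the smallest (0.0016975 mol): C 3.000, H 1.000, O 2.000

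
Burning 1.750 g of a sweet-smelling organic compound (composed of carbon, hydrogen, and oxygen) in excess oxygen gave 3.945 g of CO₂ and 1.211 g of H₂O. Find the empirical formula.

C8H12O3

mol C = 3.945 g CO₂ ÷ 44.009 g/mol = 0.089641 mol
mol H = 2 × 1.211 g H₂O ÷ 18.015 g/mol = 0.13444 mol
mass O = 1.750 − (1.0767 + 0.13552) = 0.53781 g → mol O = 0.53781 ÷ 15.999 = 0.033615 mol
Divide by the smallest (0.033615 mol): C 2.667, H 4.000, O 1.000
Multiplying each by 3 gives whole numbers: C 8.00, H 12.00, O 3.00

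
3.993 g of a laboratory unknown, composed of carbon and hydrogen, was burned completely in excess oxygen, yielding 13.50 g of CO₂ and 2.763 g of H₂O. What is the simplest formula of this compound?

mol C = 13.50 g CO₂ ÷ 44.009 g/mol = 0.30676 mol
mol H = 2 × 2.763 g H₂O ÷ 18.015 g/mol = 0.30674 mol
Divide by the smallest (0.30674 mol): C 1.000, H 1.000

CH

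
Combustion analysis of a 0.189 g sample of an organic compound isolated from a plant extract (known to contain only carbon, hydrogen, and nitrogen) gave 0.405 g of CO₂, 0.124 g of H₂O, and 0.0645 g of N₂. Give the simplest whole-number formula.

mol C = 0.405 g CO₂ ÷ 44.009 g/mol = 0.009203 mol
mol H = 2 × 0.124 g H₂O ÷ 18.015 g/mol = 0.01377 mol
mol N = 2 × 0.0645 g N₂ ÷ 28.014 g/mol = 0.004605 mol
Divide by the smallest (0.004605 mol): C 1.998, H 2.990, N 1.000

C2H3N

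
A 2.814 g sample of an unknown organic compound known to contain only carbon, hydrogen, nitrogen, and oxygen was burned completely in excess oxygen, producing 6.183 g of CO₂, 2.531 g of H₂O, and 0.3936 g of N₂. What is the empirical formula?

mol C = 6.183 g CO₂ ÷ 44.009 g/mol = 0.14049 mol
mol H = 2 × 2.531 g H₂O ÷ 18.015 g/mol = 0.28099 mol
mol N = 2 × 0.3936 g N₂ ÷ 28.014 g/mol = 0.028100 mol
mass O = 2.814 − (1.6875 + 0.28324 + 0.39360) = 0.44969 g → mol O = 0.44969 ÷ 15.999 = 0.028107 mol
Divide by the smallest (0.028100 mol): C 5.000, H 9.999, N 1.000, O 1.000

C5H10NO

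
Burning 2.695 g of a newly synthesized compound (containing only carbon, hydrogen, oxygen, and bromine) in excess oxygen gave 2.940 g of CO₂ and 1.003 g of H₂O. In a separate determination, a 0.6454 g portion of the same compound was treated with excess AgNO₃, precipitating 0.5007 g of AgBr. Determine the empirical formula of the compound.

C6H10BrO5

mol C = 2.940 g CO₂ ÷ 44.009 g/mol = 0.066805 mol
mol H = 2 × 1.003 g H₂O ÷ 18.015 g/mol = 0.11135 mol
From the AgBr data: mol Br per gram of compound = (0.5007 ÷ 187.772) ÷ 0.6454 = 0.0041316 mol/g, so in the 2.695 g combustion sample mol Br = 0.011135 mol
mass O = 2.695 − (0.80239 + 0.11224 + 0.88970) = 0.89067 g → mol O = 0.89067 ÷ 15.999 = 0.055670 mol
Divide by the smallest (0.011135 mol): C 6.000, H 10.000, Br 1.000, O 5.000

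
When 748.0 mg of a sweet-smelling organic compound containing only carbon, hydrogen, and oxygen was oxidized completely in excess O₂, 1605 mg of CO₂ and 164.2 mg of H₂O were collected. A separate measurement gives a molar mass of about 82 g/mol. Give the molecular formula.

C4H2O2

mol C = 1.605 g CO₂ ÷ 44.009 g/mol = 0.036470 mol
mol H = 2 × 0.1642 g H₂O ÷ 18.015 g/mol = 0.018229 mol
mass O = 0.7480 − (0.43804 + 0.018375) = 0.29159 g → mol O = 0.29159 ÷ 15.999 = 0.018225 mol
Divide by the smallest (0.018225 mol): C 2.001, H 1.000, O 1.000
Empirical formula: C2HO
Empirical-formula mass = 41.03 g/mol; 82 ÷ 41.03 ≈ 2, so the molecular formula is C4H2O2.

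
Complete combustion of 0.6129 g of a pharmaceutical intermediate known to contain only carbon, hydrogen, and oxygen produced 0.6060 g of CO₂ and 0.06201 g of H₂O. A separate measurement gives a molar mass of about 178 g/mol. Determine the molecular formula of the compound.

C4H2O8

mol C = 0.6060 g CO₂ ÷ 44.009 g/mol = 0.013770 mol
mol H = 2 × 0.06201 g H₂O ÷ 18.015 g/mol = 0.0068843 mol
mass O = 0.6129 − (0.16539 + 0.0069393) = 0.44057 g → mol O = 0.44057 ÷ 15.999 = 0.027537 mol
Divide by the smallest (0.0068843 mol): C 2.000, H 1.000, O 4.000
Empirical formula: C2HO4
Empirical-formula mass = 89.03 g/mol; 178 ÷ 89.03 ≈ 2, so the molecular formula is C4H2O8.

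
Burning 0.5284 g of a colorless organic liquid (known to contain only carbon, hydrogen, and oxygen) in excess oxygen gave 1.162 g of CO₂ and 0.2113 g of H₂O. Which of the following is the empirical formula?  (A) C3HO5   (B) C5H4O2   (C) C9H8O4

(C) C9H8O4

mol C = 1.162 g CO₂ ÷ 44.009 g/mol = 0.026404 mol
mol H = 2 × 0.2113 g H₂O ÷ 18.015 g/mol = 0.023458 mol
mass O = 0.5284 − (0.31713 + 0.023646) = 0.18762 g → mol O = 0.18762 ÷ 15.999 = 0.011727 mol
Divide by the smallest (0.011727 mol): C 2.252, H 2.000, O 1.000
Multiplying each by 4 gives whole numbers: C 9.01, H 8.00, O 4.00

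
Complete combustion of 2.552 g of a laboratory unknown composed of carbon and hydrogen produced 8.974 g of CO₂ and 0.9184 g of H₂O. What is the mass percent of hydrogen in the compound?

4.03%

mol C = 8.974 g CO₂ ÷ 44.009 g/mol = 0.20391 mol
mol H = 2 × 0.9184 g H₂O ÷ 18.015 g/mol = 0.10196 mol
mass % H = 0.10278 g ÷ 2.552 g × 100%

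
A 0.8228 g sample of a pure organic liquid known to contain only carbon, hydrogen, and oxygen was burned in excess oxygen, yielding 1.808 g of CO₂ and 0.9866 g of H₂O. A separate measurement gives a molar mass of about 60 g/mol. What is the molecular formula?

C3H8O

mol C = 1.808 g CO₂ ÷ 44.009 g/mol = 0.041083 mol
mol H = 2 × 0.9866 g H₂O ÷ 18.015 g/mol = 0.10953 mol
mass O = 0.8228 − (0.49344 + 0.11041) = 0.21895 g → mol O = 0.21895 ÷ 15.999 = 0.013685 mol
Divide by the smallest (0.013685 mol): C 3.002, H 8.004, O 1.000
Empirical formula: C3H8O
Empirical-formula mass = 60.10 g/mol; 60 ÷ 60.10 ≈ 1, so the molecular formula is C3H8O.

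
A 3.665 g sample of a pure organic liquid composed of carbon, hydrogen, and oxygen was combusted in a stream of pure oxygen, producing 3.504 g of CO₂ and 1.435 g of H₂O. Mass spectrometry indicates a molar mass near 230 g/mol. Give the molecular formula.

mol C = 3.504 g CO₂ ÷ 44.009 g/mol = 0.079620 mol
mol H = 2 × 1.435 g H₂O ÷ 18.015 g/mol = 0.15931 mol
mass O = 3.665 − (0.95632 + 0.16059) = 2.5481 g → mol O = 2.5481 ÷ 15.999 = 0.15927 mol
Divide by the smallest (0.079620 mol): C 1.000, H 2.001, O 2.000
Empirical formula: CH2O2
Empirical-formula mass = 46.02 g/mol; 230 ÷ 46.02 ≈ 5, so the molecular formula is C5H10O10.

C5H10O10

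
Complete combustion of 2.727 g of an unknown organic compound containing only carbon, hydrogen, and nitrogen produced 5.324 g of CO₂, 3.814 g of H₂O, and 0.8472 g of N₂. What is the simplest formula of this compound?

mol C = 5.324 g CO₂ ÷ 44.009 g/mol = 0.12098 mol
mol H = 2 × 3.814 g H₂O ÷ 18.015 g/mol = 0.42342 mol
mol N = 2 × 0.8472 g N₂ ÷ 28.014 g/mol = 0.060484 mol
Divide by the smallest (0.060484 mol): C 2.000, H 7.001, N 1.000

C2H7N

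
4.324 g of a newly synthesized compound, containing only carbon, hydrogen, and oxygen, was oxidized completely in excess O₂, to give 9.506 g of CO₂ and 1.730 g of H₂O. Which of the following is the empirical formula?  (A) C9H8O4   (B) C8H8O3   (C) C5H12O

mol C = 9.506 g CO₂ ÷ 44.009 g/mol = 0.21600 mol
mol H = 2 × 1.730 g H₂O ÷ 18.015 g/mol = 0.19206 mol
mass O = 4.324 − (2.5944 + 0.19360) = 1.5360 g → mol O = 1.5360 ÷ 15.999 = 0.096007 mol
Divide by the smallest (0.096007 mol): C 2.250, H 2.001, O 1.000
Multiplying each by 4 gives whole numbers: C 9.00, H 8.00, O 4.00

(A) C9H8O4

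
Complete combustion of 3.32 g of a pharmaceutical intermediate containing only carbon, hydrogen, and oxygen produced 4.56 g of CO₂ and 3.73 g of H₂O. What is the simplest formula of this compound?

CH4O

mol C = 4.56 g CO₂ ÷ 44.009 g/mol = 0.1036 mol
mol H = 2 × 3.73 g H₂O ÷ 18.015 g/mol = 0.4141 mol
mass O = 3.32 − (1.245 + 0.4174) = 1.658 g → mol O = 1.658 ÷ 15.999 = 0.1036 mol
Divide by the smallest (0.1036 mol): C 1.000, H 3.997, O 1.000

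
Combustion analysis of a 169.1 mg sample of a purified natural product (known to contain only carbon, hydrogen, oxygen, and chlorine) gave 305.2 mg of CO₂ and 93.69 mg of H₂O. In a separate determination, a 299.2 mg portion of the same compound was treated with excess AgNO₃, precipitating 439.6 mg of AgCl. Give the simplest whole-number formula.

mol C = 0.3052 g CO₂ ÷ 44.009 g/mol = 0.0069349 mol
mol H = 2 × 0.09369 g H₂O ÷ 18.015 g/mol = 0.010401 mol
From the AgCl data: mol Cl per gram of compound = (0.4396 ÷ 143.318) ÷ 0.2992 = 0.010252 mol/g, so in the 0.1691 g combustion sample mol Cl = 0.0017336 mol
mass O = 0.1691 − (0.083296 + 0.010485 + 0.061455) = 0.013865 g → mol O = 0.013865 ÷ 15.999 = 0.00086662 mol
Divide by the smallest (0.00086662 mol): C 8.002, H 12.002, Cl 2.000, O 1.000

C8H12Cl2O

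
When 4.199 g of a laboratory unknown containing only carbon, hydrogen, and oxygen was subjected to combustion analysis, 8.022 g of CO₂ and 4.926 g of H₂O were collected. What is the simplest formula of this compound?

C2H6O

mol C = 8.022 g CO₂ ÷ 44.009 g/mol = 0.18228 mol
mol H = 2 × 4.926 g H₂O ÷ 18.015 g/mol = 0.54688 mol
mass O = 4.199 − (2.1894 + 0.55125) = 1.4584 g → mol O = 1.4584 ÷ 15.999 = 0.091154 mol
Divide by the smallest (0.091154 mol): C 2.000, H 5.999, O 1.000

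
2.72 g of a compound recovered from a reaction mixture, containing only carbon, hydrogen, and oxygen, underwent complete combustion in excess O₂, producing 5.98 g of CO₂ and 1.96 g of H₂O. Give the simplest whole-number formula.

C5H8O2

mol C = 5.98 g CO₂ ÷ 44.009 g/mol = 0.1359 mol
mol H = 2 × 1.96 g H₂O ÷ 18.015 g/mol = 0.2176 mol
mass O = 2.72 − (1.632 + 0.2193) = 0.8686 g → mol O = 0.8686 ÷ 15.999 = 0.05429 mol
Divide by the smallest (0.05429 mol): C 2.503, H 4.008, O 1.000
Multiplying each by 2 gives whole numbers: C 5.01, H 8.02, O 2.00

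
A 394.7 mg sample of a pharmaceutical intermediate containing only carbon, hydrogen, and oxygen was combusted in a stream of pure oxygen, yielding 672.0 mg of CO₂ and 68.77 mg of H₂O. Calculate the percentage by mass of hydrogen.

1.95%

mol C = 0.6720 g CO₂ ÷ 44.009 g/mol = 0.015270 mol
mol H = 2 × 0.06877 g H₂O ÷ 18.015 g/mol = 0.0076347 mol
mass O = 0.3947 − (0.18340 + 0.0076958) = 0.20360 g → mol O = 0.20360 ÷ 15.999 = 0.012726 mol
mass % H = 0.0076958 g ÷ 0.3947 g × 100%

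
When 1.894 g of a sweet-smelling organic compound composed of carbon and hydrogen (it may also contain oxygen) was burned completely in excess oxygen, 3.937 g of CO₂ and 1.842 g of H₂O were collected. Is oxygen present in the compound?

yes

mol C = 3.937 g CO₂ ÷ 44.009 g/mol = 0.089459 mol
mol H = 2 × 1.842 g H₂O ÷ 18.015 g/mol = 0.20450 mol
C and H account for only 1.2806 g of the 1.894 g sample; the remaining 0.61338 g must be oxygen.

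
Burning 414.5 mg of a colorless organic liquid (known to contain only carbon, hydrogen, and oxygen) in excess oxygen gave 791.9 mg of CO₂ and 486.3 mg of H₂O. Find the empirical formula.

C2H6O

mol C = 0.7919 g CO₂ ÷ 44.009 g/mol = 0.017994 mol
mol H = 2 × 0.4863 g H₂O ÷ 18.015 g/mol = 0.053988 mol
mass O = 0.4145 − (0.21613 + 0.054420) = 0.14395 g → mol O = 0.14395 ÷ 15.999 = 0.0089976 mol
Divide by the smallest (0.0089976 mol): C 2.000, H 6.000, O 1.000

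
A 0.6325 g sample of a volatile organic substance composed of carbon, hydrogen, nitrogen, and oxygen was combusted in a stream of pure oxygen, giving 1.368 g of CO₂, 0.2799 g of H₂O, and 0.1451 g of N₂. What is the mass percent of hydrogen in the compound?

4.95%

mol C = 1.368 g CO₂ ÷ 44.009 g/mol = 0.031085 mol
mol H = 2 × 0.2799 g H₂O ÷ 18.015 g/mol = 0.031074 mol
mol N = 2 × 0.1451 g N₂ ÷ 28.014 g/mol = 0.010359 mol
mass O = 0.6325 − (0.37336 + 0.031323 + 0.14510) = 0.082721 g → mol O = 0.082721 ÷ 15.999 = 0.0051704 mol
mass % H = 0.031323 g ÷ 0.6325 g × 100%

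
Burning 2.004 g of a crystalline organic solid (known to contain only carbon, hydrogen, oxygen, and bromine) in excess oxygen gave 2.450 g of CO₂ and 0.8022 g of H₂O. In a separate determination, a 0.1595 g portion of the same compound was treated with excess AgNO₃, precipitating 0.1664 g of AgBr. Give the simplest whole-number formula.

mol C = 2.450 g CO₂ ÷ 44.009 g/mol = 0.055670 mol
mol H = 2 × 0.8022 g H₂O ÷ 18.015 g/mol = 0.089059 mol
From the AgBr data: mol Br per gram of compound = (0.1664 ÷ 187.772) ÷ 0.1595 = 0.0055560 mol/g, so in the 2.004 g combustion sample mol Br = 0.011134 mol
mass O = 2.004 − (0.66866 + 0.089772 + 0.88967) = 0.35590 g → mol O = 0.35590 ÷ 15.999 = 0.022245 mol
Divide by the smallest (0.011134 mol): C 5.000, H 7.999, Br 1.000, O 1.998

C5H8BrO2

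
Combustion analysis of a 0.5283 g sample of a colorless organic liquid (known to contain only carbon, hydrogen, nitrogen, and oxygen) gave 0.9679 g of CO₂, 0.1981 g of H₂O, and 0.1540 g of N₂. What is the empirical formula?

C4H4N2O

mol C = 0.9679 g CO₂ ÷ 44.009 g/mol = 0.021993 mol
mol H = 2 × 0.1981 g H₂O ÷ 18.015 g/mol = 0.021993 mol
mol N = 2 × 0.1540 g N₂ ÷ 28.014 g/mol = 0.010995 mol
mass O = 0.5283 − (0.26416 + 0.022169 + 0.15400) = 0.087971 g → mol O = 0.087971 ÷ 15.999 = 0.0054985 mol
Divide by the smallest (0.0054985 mol): C 4.000, H 4.000, N 2.000, O 1.000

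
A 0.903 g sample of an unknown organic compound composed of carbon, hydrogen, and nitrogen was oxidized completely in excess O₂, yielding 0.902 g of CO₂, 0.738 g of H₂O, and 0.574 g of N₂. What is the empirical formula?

CH4N2

mol C = 0.902 g CO₂ ÷ 44.009 g/mol = 0.02050 mol
mol H = 2 × 0.738 g H₂O ÷ 18.015 g/mol = 0.08193 mol
mol N = 2 × 0.574 g N₂ ÷ 28.014 g/mol = 0.04098 mol
Divide by the smallest (0.02050 mol): C 1.000, H 3.997, N 1.999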